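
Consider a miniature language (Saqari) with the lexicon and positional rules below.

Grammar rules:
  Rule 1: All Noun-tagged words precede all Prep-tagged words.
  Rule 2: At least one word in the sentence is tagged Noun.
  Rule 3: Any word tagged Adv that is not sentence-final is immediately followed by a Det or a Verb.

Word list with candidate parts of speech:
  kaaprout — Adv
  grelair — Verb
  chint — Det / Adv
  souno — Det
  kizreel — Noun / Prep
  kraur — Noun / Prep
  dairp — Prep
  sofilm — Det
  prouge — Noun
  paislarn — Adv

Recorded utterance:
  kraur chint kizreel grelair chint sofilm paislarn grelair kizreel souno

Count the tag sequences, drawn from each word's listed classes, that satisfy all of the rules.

6

Candidates per position — 1:kraur {Noun,Prep}; 2:chint {Det,Adv}; 3:kizreel {Noun,Prep}; 4:grelair {Verb}; 5:chint {Det,Adv}; 6:sofilm {Det}; 7:paislarn {Adv}; 8:grelair {Verb}; 9:kizreel {Noun,Prep}; 10:souno {Det}.
There are 32 candidate sequences in total.
Checking each against the rules leaves 6 sequences.
Count = 6.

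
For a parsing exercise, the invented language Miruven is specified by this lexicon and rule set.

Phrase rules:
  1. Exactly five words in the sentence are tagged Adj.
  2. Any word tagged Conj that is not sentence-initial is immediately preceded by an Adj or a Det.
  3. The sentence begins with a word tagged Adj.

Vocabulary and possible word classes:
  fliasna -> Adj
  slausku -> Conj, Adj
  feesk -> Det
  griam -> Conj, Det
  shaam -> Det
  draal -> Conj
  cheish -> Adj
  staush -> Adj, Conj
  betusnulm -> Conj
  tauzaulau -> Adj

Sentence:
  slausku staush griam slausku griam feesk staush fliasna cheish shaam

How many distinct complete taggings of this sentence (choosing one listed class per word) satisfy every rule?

Candidates per position — 1:slausku {Conj,Adj}; 2:staush {Adj,Conj}; 3:griam {Conj,Det}; 4:slausku {Conj,Adj}; 5:griam {Conj,Det}; 6:feesk {Det}; 7:staush {Adj,Conj}; 8:fliasna {Adj}; 9:cheish {Adj}; 10:shaam {Det}.
There are 64 candidate sequences in total.
Checking each against the rules leaves 7 sequences.
Count = 7.

7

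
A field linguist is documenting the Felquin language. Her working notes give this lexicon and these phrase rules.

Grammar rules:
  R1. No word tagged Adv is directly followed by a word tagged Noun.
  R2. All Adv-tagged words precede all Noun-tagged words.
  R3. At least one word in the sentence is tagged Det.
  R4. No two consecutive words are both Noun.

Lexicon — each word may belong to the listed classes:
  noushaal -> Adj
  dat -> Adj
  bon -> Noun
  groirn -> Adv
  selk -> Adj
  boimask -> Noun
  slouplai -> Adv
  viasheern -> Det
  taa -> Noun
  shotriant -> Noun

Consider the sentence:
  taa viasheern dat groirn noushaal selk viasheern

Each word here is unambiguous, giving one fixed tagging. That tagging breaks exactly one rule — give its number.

Fixed tagging: Noun Det Adj Adv Adj Adj Det.
Checking each rule: R1 ✓, R2 ✗, R3 ✓, R4 ✓.
Only rule 2 fails.

2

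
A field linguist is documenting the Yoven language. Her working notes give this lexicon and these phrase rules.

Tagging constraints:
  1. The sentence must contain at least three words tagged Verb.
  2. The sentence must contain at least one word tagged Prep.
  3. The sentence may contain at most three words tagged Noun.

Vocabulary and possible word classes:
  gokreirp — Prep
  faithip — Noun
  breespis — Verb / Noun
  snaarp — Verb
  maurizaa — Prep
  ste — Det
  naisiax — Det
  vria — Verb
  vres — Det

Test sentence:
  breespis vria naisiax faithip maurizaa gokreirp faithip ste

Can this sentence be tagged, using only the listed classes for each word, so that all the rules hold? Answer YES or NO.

NO

Candidates per position — 1:breespis {Verb,Noun}; 2:vria {Verb}; 3:naisiax {Det}; 4:faithip {Noun}; 5:maurizaa {Prep}; 6:gokreirp {Prep}; 7:faithip {Noun}; 8:ste {Det}.
Rule 1 cannot be satisfied by any choice of tags from the lexicon.
So there is no consistent tagging.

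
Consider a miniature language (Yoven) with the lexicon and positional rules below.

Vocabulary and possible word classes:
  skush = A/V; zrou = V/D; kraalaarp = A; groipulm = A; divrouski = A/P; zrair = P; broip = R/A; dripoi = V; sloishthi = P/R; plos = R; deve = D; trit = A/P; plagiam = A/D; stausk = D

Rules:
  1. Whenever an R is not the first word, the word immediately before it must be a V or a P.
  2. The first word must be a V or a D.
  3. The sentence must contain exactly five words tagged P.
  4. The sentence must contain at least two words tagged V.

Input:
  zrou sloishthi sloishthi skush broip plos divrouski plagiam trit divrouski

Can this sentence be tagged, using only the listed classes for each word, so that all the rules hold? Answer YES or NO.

Candidates per position — 1:zrou {V,D}; 2:sloishthi {P,R}; 3:sloishthi {P,R}; 4:skush {A,V}; 5:broip {R,A}; 6:plos {R}; 7:divrouski {A,P}; 8:plagiam {A,D}; 9:trit {A,P}; 10:divrouski {A,P}.
Rule 1 cannot be satisfied by any choice of tags from the lexicon.
So there is no consistent tagging.

NO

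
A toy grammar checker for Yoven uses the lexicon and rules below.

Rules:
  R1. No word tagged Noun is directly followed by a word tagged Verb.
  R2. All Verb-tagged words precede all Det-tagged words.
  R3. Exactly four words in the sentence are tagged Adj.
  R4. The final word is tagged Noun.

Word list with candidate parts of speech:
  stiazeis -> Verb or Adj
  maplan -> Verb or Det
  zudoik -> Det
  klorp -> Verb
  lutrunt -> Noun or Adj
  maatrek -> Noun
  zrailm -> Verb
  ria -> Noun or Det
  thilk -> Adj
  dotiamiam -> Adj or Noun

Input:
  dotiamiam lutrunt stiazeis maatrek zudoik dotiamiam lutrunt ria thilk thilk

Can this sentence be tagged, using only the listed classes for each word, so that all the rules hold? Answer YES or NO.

Candidates per position — 1:dotiamiam {Adj,Noun}; 2:lutrunt {Noun,Adj}; 3:stiazeis {Verb,Adj}; 4:maatrek {Noun}; 5:zudoik {Det}; 6:dotiamiam {Adj,Noun}; 7:lutrunt {Noun,Adj}; 8:ria {Noun,Det}; 9:thilk {Adj}; 10:thilk {Adj}.
Rule 4 cannot be satisfied by any choice of tags from the lexicon.
So there is no consistent tagging.

NO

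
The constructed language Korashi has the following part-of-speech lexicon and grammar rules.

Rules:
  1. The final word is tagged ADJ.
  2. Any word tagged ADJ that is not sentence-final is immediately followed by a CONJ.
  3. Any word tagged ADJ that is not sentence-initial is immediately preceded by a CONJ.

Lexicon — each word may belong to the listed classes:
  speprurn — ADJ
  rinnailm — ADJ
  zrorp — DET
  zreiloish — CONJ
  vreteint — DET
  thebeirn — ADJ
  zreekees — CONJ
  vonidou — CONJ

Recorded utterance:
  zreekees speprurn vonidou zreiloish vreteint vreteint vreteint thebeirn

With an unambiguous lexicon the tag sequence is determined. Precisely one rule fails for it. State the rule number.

3

Fixed tagging: CONJ ADJ CONJ CONJ DET DET DET ADJ.
Rule check: R1 holds, R2 holds, R3 violated.
Only rule 3 fails.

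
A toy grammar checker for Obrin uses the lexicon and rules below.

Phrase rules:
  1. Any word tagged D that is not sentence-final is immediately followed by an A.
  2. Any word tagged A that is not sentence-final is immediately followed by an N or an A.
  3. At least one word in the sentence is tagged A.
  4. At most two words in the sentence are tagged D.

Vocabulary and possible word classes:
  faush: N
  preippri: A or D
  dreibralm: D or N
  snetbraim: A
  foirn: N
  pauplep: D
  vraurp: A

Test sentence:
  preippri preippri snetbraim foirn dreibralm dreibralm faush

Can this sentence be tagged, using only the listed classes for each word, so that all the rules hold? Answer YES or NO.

YES

Candidates per position — 1:preippri {A,D}; 2:preippri {A,D}; 3:snetbraim {A}; 4:foirn {N}; 5:dreibralm {D,N}; 6:dreibralm {D,N}; 7:faush {N}.
One satisfying assignment: D A A N N N N.
Check: rule 1 satisfied; rule 2 satisfied; rule 3 satisfied; rule 4 satisfied.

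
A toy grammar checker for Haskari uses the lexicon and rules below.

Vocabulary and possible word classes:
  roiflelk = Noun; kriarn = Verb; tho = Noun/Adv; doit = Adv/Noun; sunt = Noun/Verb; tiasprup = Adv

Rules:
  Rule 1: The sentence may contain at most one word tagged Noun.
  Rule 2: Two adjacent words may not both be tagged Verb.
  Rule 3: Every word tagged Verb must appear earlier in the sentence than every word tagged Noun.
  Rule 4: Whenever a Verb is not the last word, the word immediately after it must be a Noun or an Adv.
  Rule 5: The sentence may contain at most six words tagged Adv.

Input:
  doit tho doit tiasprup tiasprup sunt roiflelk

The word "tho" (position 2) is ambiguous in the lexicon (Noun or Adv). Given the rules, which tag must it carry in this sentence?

Adv

Candidates per position — 1:doit {Adv,Noun}; 2:tho {Noun,Adv}; 3:doit {Adv,Noun}; 4:tiasprup {Adv}; 5:tiasprup {Adv}; 6:sunt {Noun,Verb}; 7:roiflelk {Noun}.
Word 1 cannot be Noun — rule 1 would then fail for every completion. It is Adv.
Word 2 cannot be Noun — rule 1 would then fail for every completion. It is Adv.
Word 3 cannot be Noun — rule 1 would then fail for every completion. It is Adv.
Word 6 cannot be Noun — rule 1 would then fail for every completion. It is Verb.
That leaves exactly one tagging: Adv Adv Adv Adv Adv Verb Noun.
Verifying each rule — rule 1 ok; rule 2 ok; rule 3 ok; rule 4 ok; rule 5 ok.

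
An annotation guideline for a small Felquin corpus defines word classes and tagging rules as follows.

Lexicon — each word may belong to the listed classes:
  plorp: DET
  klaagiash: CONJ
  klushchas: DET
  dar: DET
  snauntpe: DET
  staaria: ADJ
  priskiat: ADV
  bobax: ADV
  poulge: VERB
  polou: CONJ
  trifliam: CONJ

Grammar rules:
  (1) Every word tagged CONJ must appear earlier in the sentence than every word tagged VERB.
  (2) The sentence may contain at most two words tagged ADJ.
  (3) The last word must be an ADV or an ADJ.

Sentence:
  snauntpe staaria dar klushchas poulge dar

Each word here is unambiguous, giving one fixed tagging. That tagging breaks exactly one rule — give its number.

3

Fixed tagging: DET ADJ DET DET VERB DET.
Rule check: R1 ok, R2 ok, R3 fails.
Only rule 3 fails.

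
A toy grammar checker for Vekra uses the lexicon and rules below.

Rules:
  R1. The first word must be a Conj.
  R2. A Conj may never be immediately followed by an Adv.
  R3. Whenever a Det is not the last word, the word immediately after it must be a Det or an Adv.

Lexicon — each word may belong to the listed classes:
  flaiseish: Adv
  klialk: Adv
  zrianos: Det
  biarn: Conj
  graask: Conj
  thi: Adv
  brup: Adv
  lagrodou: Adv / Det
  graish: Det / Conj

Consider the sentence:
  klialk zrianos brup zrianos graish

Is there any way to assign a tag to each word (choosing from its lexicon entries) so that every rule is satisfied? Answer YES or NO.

NO

Candidates per position — 1:klialk {Adv}; 2:zrianos {Det}; 3:brup {Adv}; 4:zrianos {Det}; 5:graish {Det,Conj}.
Rule 1 cannot be satisfied by any choice of tags from the lexicon.
So there is no consistent tagging.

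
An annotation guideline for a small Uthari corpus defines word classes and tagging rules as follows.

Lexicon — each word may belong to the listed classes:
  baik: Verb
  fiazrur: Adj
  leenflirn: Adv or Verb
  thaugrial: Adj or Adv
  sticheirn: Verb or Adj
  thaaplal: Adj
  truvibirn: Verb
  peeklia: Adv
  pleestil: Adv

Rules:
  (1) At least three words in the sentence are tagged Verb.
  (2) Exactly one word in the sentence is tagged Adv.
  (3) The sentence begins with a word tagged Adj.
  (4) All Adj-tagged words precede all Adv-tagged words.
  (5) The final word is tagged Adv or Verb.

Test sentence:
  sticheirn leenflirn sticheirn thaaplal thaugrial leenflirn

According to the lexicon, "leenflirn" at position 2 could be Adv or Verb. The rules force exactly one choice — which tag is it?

Candidates per position — 1:sticheirn {Verb,Adj}; 2:leenflirn {Adv,Verb}; 3:sticheirn {Verb,Adj}; 4:thaaplal {Adj}; 5:thaugrial {Adj,Adv}; 6:leenflirn {Adv,Verb}.
Position 1: Verb is ruled out by rule 3; that leaves Adj.
Position 2: Adv is ruled out by rule 1; that leaves Verb.
Position 3: Adj is ruled out by rule 1; that leaves Verb.
Position 6: Adv is ruled out by rule 1; that leaves Verb.
Position 5: Adj is ruled out by rule 2; that leaves Adv.
So the tagging must be: Adj Verb Verb Adj Adv Verb.
Check: rule 1 ✓; rule 2 ✓; rule 3 ✓; rule 4 ✓; rule 5 ✓.

Verb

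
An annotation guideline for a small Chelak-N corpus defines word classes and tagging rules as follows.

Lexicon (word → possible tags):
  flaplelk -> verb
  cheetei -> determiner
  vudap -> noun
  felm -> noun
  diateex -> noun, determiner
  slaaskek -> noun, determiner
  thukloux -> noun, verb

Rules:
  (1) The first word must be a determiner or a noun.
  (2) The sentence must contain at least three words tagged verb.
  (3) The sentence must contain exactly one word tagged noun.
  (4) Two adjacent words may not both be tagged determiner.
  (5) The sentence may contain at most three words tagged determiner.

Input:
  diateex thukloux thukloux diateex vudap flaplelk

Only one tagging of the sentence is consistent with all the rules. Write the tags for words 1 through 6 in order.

Candidates per position — 1:diateex {noun,determiner}; 2:thukloux {noun,verb}; 3:thukloux {noun,verb}; 4:diateex {noun,determiner}; 5:vudap {noun}; 6:flaplelk {verb}.
If word 1 were noun, no tagging could satisfy rule 3; so word 1 is determiner.
If word 2 were noun, no tagging could satisfy rule 2; so word 2 is verb.
If word 3 were noun, no tagging could satisfy rule 2; so word 3 is verb.
If word 4 were noun, no tagging could satisfy rule 3; so word 4 is determiner.
The only consistent sequence is: determiner verb verb determiner noun verb.
Checking: rule 1 ok; rule 2 ok; rule 3 ok; rule 4 ok; rule 5 ok.

determiner verb verb determiner noun verb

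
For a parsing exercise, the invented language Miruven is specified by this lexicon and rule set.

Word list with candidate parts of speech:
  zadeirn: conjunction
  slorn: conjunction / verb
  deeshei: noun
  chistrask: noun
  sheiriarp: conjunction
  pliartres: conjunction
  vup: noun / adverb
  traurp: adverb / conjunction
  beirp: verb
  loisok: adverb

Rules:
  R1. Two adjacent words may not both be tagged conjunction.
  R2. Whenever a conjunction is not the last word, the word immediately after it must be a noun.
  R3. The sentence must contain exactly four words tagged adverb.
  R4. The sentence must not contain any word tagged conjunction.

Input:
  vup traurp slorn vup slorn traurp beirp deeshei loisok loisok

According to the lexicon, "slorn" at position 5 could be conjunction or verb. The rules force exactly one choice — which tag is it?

Candidates per position — 1:vup {noun,adverb}; 2:traurp {adverb,conjunction}; 3:slorn {conjunction,verb}; 4:vup {noun,adverb}; 5:slorn {conjunction,verb}; 6:traurp {adverb,conjunction}; 7:beirp {verb}; 8:deeshei {noun}; 9:loisok {adverb}; 10:loisok {adverb}.
Word 2 cannot be conjunction — rule 2 would then fail for every completion. It is adverb.
Word 3 cannot be conjunction — rule 4 would then fail for every completion. It is verb.
Word 5 cannot be conjunction — rule 2 would then fail for every completion. It is verb.
Word 6 cannot be conjunction — rule 2 would then fail for every completion. It is adverb.
Word 1 cannot be adverb — rule 3 would then fail for every completion. It is noun.
Word 4 cannot be adverb — rule 3 would then fail for every completion. It is noun.
That leaves exactly one tagging: noun adverb verb noun verb adverb verb noun adverb adverb.
Checking: rule 1 ok; rule 2 ok; rule 3 ok; rule 4 ok.

verb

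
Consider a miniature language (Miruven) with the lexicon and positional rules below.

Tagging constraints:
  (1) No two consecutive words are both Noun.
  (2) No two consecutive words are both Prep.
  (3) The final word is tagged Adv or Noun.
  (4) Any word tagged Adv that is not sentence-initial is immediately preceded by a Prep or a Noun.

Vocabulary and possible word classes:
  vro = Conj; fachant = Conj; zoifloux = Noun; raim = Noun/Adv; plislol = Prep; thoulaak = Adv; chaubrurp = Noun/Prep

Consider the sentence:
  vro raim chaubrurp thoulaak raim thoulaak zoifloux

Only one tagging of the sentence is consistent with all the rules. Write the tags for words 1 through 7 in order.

Candidates per position — 1:vro {Conj}; 2:raim {Noun,Adv}; 3:chaubrurp {Noun,Prep}; 4:thoulaak {Adv}; 5:raim {Noun,Adv}; 6:thoulaak {Adv}; 7:zoifloux {Noun}.
At position 2, choosing Adv makes rule 4 impossible to satisfy; hence Noun.
At position 3, choosing Noun makes rule 1 impossible to satisfy; hence Prep.
At position 5, choosing Adv makes rule 4 impossible to satisfy; hence Noun.
The unique satisfying tagging is: Conj Noun Prep Adv Noun Adv Noun.
Rule-by-rule: rule 1 ok; rule 2 ok; rule 3 ok; rule 4 ok.

Conj Noun Prep Adv Noun Adv Noun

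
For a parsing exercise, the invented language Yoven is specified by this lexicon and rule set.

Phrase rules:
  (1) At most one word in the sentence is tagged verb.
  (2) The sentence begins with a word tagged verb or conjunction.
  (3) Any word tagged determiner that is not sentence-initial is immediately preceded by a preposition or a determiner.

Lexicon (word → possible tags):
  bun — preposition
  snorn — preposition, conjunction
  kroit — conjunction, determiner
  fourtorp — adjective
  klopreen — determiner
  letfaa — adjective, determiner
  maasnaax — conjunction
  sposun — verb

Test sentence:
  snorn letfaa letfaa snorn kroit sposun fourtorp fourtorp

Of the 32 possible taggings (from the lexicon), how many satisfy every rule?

3

Candidates per position — 1:snorn {preposition,conjunction}; 2:letfaa {adjective,determiner}; 3:letfaa {adjective,determiner}; 4:snorn {preposition,conjunction}; 5:kroit {conjunction,determiner}; 6:sposun {verb}; 7:fourtorp {adjective}; 8:fourtorp {adjective}.
There are 32 candidate sequences in total.
The sequences that satisfy every rule: conjunction adjective adjective preposition conjunction verb adjective adjective; conjunction adjective adjective preposition determiner verb adjective adjective; conjunction adjective adjective conjunction conjunction verb adjective adjective.
Count = 3.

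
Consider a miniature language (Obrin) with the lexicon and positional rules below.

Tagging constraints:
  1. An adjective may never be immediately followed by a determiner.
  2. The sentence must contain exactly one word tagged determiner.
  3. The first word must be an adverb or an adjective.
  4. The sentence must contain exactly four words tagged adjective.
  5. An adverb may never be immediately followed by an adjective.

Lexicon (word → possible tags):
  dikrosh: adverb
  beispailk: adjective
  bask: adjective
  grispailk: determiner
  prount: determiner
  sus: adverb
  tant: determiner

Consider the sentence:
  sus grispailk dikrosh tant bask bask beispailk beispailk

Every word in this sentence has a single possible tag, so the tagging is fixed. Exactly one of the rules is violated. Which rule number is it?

Fixed tagging: adverb determiner adverb determiner adjective adjective adjective adjective.
Rule check: R1 ok, R2 fails, R3 ok, R4 ok, R5 ok.
Only rule 2 fails.

2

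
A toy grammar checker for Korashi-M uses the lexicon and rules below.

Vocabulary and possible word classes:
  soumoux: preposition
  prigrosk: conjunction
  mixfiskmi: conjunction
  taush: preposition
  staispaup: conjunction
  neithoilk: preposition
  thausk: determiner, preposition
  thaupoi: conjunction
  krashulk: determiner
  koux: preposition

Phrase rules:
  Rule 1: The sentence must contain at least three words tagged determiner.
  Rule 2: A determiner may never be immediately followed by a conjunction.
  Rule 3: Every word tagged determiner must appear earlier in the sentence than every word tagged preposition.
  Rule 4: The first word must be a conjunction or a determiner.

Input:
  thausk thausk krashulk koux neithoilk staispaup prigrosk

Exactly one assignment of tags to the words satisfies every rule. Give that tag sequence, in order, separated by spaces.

determiner determiner determiner preposition preposition conjunction conjunction

Candidates per position — 1:thausk {determiner,preposition}; 2:thausk {determiner,preposition}; 3:krashulk {determiner}; 4:koux {preposition}; 5:neithoilk {preposition}; 6:staispaup {conjunction}; 7:prigrosk {conjunction}.
Position 1: preposition is ruled out by rule 1; that leaves determiner.
Position 2: preposition is ruled out by rule 1; that leaves determiner.
That leaves exactly one tagging: determiner determiner determiner preposition preposition conjunction conjunction.
Checking: rule 1 ok; rule 2 ok; rule 3 ok; rule 4 ok.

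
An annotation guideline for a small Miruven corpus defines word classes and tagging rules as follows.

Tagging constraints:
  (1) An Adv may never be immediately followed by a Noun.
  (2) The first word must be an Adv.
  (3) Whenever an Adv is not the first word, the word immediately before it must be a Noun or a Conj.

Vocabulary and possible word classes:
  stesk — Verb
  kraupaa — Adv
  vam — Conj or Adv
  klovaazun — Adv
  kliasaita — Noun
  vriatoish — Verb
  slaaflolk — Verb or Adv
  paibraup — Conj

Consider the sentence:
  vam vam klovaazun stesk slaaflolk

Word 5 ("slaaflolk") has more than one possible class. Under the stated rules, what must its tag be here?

Verb

Candidates per position — 1:vam {Conj,Adv}; 2:vam {Conj,Adv}; 3:klovaazun {Adv}; 4:stesk {Verb}; 5:slaaflolk {Verb,Adv}.
At position 1, choosing Conj makes rule 2 impossible to satisfy; hence Adv.
At position 2, choosing Adv makes rule 3 impossible to satisfy; hence Conj.
At position 5, choosing Adv makes rule 3 impossible to satisfy; hence Verb.
The only consistent sequence is: Adv Conj Adv Verb Verb.
Checking: rule 1 holds; rule 2 holds; rule 3 holds.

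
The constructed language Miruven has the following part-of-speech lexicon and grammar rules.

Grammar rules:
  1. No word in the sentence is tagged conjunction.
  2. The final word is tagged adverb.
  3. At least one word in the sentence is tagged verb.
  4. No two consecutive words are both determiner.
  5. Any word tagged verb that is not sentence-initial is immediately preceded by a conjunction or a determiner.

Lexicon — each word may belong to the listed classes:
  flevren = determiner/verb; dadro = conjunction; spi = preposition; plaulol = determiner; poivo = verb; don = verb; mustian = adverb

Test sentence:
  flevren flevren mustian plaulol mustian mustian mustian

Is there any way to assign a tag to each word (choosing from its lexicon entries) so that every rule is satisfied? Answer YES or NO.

YES

Candidates per position — 1:flevren {determiner,verb}; 2:flevren {determiner,verb}; 3:mustian {adverb}; 4:plaulol {determiner}; 5:mustian {adverb}; 6:mustian {adverb}; 7:mustian {adverb}.
One satisfying assignment: verb determiner adverb determiner adverb adverb adverb.
Checking: rule 1 holds; rule 2 holds; rule 3 holds; rule 4 holds; rule 5 holds.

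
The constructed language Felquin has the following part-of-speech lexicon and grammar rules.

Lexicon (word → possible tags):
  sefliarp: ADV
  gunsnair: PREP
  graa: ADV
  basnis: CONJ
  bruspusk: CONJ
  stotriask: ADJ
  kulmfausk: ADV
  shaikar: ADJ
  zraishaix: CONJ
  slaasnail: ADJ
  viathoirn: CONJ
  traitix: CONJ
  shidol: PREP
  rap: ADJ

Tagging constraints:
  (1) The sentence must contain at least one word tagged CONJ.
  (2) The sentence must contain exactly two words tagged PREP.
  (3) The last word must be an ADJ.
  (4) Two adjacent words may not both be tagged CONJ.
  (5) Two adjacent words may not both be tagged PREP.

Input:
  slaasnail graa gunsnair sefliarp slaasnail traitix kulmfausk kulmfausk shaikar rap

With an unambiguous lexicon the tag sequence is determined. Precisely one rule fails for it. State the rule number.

Fixed tagging: ADJ ADV PREP ADV ADJ CONJ ADV ADV ADJ ADJ.
Applying the rules: R1 pass, R2 fail, R3 pass, R4 pass, R5 pass.
Only rule 2 fails.

2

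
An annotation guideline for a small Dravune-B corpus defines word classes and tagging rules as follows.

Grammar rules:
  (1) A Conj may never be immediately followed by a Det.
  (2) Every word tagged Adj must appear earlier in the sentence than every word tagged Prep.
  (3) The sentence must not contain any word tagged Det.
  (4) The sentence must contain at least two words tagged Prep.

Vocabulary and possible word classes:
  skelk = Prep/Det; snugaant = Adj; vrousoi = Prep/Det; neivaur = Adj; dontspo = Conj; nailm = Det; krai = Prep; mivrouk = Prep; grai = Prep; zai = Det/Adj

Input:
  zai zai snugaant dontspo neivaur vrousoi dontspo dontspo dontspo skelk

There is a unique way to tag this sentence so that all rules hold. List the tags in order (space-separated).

Candidates per position — 1:zai {Det,Adj}; 2:zai {Det,Adj}; 3:snugaant {Adj}; 4:dontspo {Conj}; 5:neivaur {Adj}; 6:vrousoi {Prep,Det}; 7:dontspo {Conj}; 8:dontspo {Conj}; 9:dontspo {Conj}; 10:skelk {Prep,Det}.
Position 1: Det is ruled out by rule 3; that leaves Adj.
Position 2: Det is ruled out by rule 3; that leaves Adj.
Position 6: Det is ruled out by rule 3; that leaves Prep.
Position 10: Det is ruled out by rule 1; that leaves Prep.
The only consistent sequence is: Adj Adj Adj Conj Adj Prep Conj Conj Conj Prep.
Check: rule 1 ok; rule 2 ok; rule 3 ok; rule 4 ok.

Adj Adj Adj Conj Adj Prep Conj Conj Conj Prep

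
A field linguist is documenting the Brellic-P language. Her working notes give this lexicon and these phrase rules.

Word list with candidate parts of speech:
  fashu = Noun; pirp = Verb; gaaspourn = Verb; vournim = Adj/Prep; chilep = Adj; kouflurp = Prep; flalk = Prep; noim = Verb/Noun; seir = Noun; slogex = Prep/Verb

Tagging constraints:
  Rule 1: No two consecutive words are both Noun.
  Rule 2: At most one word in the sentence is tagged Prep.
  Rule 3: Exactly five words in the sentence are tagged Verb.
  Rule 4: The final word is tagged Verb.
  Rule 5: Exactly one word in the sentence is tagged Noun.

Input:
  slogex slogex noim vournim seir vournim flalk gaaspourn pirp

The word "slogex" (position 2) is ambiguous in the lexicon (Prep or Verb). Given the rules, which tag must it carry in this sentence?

Candidates per position — 1:slogex {Prep,Verb}; 2:slogex {Prep,Verb}; 3:noim {Verb,Noun}; 4:vournim {Adj,Prep}; 5:seir {Noun}; 6:vournim {Adj,Prep}; 7:flalk {Prep}; 8:gaaspourn {Verb}; 9:pirp {Verb}.
If word 1 were Prep, no tagging could satisfy rule 2; so word 1 is Verb.
If word 2 were Prep, no tagging could satisfy rule 2; so word 2 is Verb.
If word 3 were Noun, no tagging could satisfy rule 3; so word 3 is Verb.
If word 4 were Prep, no tagging could satisfy rule 2; so word 4 is Adj.
If word 6 were Prep, no tagging could satisfy rule 2; so word 6 is Adj.
The only consistent sequence is: Verb Verb Verb Adj Noun Adj Prep Verb Verb.
Rule-by-rule: rule 1 ✓; rule 2 ✓; rule 3 ✓; rule 4 ✓; rule 5 ✓.

Verb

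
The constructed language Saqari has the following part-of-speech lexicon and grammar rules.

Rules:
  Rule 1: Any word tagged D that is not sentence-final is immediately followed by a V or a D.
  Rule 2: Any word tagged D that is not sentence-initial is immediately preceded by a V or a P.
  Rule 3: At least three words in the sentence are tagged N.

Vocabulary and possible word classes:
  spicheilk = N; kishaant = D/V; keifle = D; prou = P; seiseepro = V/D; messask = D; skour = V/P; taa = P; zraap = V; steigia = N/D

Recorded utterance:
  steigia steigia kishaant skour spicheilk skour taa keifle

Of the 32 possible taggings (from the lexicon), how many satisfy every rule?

4

Candidates per position — 1:steigia {N,D}; 2:steigia {N,D}; 3:kishaant {D,V}; 4:skour {V,P}; 5:spicheilk {N}; 6:skour {V,P}; 7:taa {P}; 8:keifle {D}.
There are 32 candidate sequences in total.
The sequences that satisfy every rule: N N V V N V P D; N N V V N P P D; N N V P N V P D; N N V P N P P D.
Count = 4.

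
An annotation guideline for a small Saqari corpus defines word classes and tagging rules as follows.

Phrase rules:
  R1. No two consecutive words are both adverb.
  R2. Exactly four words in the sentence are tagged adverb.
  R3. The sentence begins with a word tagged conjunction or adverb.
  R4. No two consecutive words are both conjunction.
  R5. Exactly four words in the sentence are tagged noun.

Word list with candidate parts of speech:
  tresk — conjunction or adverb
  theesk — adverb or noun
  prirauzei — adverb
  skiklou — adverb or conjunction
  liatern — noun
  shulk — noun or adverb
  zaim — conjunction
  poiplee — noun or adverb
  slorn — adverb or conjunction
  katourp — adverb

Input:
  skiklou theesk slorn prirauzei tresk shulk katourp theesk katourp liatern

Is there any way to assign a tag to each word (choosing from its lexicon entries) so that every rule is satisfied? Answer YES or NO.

YES

Candidates per position — 1:skiklou {adverb,conjunction}; 2:theesk {adverb,noun}; 3:slorn {adverb,conjunction}; 4:prirauzei {adverb}; 5:tresk {conjunction,adverb}; 6:shulk {noun,adverb}; 7:katourp {adverb}; 8:theesk {adverb,noun}; 9:katourp {adverb}; 10:liatern {noun}.
One satisfying assignment: adverb noun conjunction adverb conjunction noun adverb noun adverb noun.
Verifying each rule — rule 1 satisfied; rule 2 satisfied; rule 3 satisfied; rule 4 satisfied; rule 5 satisfied.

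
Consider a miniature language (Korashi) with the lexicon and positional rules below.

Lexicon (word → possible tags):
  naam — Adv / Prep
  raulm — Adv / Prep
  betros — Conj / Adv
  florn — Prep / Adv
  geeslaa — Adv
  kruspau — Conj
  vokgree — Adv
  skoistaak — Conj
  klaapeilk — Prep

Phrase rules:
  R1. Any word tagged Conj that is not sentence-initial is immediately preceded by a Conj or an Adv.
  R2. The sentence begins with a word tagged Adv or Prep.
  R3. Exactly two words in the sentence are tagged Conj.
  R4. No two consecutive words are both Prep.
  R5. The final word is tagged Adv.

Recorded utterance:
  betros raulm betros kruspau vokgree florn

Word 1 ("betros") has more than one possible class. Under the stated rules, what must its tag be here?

Candidates per position — 1:betros {Conj,Adv}; 2:raulm {Adv,Prep}; 3:betros {Conj,Adv}; 4:kruspau {Conj}; 5:vokgree {Adv}; 6:florn {Prep,Adv}.
Position 1: Conj is ruled out by rule 2; that leaves Adv.
Position 3: Adv is ruled out by rule 3; that leaves Conj.
Position 6: Prep is ruled out by rule 5; that leaves Adv.
Position 2: Prep is ruled out by rule 1; that leaves Adv.
That leaves exactly one tagging: Adv Adv Conj Conj Adv Adv.
Verifying each rule — rule 1 holds; rule 2 holds; rule 3 holds; rule 4 holds; rule 5 holds.

Adv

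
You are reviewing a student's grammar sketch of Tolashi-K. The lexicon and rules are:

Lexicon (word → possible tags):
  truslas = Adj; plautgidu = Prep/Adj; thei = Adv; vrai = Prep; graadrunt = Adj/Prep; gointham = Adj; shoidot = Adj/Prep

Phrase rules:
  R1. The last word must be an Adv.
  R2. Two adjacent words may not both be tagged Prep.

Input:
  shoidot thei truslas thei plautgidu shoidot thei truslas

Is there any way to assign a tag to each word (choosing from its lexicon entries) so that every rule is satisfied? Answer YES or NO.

NO

Candidates per position — 1:shoidot {Adj,Prep}; 2:thei {Adv}; 3:truslas {Adj}; 4:thei {Adv}; 5:plautgidu {Prep,Adj}; 6:shoidot {Adj,Prep}; 7:thei {Adv}; 8:truslas {Adj}.
Rule 1 cannot be satisfied by any choice of tags from the lexicon.
So there is no consistent tagging.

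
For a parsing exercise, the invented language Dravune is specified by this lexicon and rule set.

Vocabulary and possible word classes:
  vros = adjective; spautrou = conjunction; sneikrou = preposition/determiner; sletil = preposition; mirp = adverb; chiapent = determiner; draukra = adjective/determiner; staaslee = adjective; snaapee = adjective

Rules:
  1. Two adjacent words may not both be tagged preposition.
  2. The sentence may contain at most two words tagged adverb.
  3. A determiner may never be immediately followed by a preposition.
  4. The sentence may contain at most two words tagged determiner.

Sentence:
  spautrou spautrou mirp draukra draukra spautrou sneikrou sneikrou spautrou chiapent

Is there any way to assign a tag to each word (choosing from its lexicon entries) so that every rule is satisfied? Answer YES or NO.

Candidates per position — 1:spautrou {conjunction}; 2:spautrou {conjunction}; 3:mirp {adverb}; 4:draukra {adjective,determiner}; 5:draukra {adjective,determiner}; 6:spautrou {conjunction}; 7:sneikrou {preposition,determiner}; 8:sneikrou {preposition,determiner}; 9:spautrou {conjunction}; 10:chiapent {determiner}.
One satisfying assignment: conjunction conjunction adverb adjective adjective conjunction preposition determiner conjunction determiner.
Verifying each rule — rule 1 satisfied; rule 2 satisfied; rule 3 satisfied; rule 4 satisfied.

YES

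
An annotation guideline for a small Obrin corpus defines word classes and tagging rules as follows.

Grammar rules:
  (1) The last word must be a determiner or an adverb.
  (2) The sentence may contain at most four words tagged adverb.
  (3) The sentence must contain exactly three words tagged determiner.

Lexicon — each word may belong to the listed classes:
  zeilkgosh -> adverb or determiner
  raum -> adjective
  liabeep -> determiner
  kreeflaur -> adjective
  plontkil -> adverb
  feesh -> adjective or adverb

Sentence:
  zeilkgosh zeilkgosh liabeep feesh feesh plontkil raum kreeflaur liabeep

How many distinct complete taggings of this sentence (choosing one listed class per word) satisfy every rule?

Candidates per position — 1:zeilkgosh {adverb,determiner}; 2:zeilkgosh {adverb,determiner}; 3:liabeep {determiner}; 4:feesh {adjective,adverb}; 5:feesh {adjective,adverb}; 6:plontkil {adverb}; 7:raum {adjective}; 8:kreeflaur {adjective}; 9:liabeep {determiner}.
There are 16 candidate sequences in total.
Checking each against the rules leaves 8 sequences.
Count = 8.

8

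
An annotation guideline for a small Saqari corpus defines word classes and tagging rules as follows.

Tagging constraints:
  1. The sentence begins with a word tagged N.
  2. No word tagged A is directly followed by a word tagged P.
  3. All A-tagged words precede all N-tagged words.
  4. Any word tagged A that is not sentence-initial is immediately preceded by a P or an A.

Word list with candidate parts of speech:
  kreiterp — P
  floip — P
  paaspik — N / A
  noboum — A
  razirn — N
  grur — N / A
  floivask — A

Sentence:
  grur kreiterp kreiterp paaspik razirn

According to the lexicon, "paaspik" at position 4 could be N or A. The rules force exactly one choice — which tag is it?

N

Candidates per position — 1:grur {N,A}; 2:kreiterp {P}; 3:kreiterp {P}; 4:paaspik {N,A}; 5:razirn {N}.
At position 1, choosing A makes rule 1 impossible to satisfy; hence N.
At position 4, choosing A makes rule 3 impossible to satisfy; hence N.
The unique satisfying tagging is: N P P N N.
Verifying each rule — rule 1 holds; rule 2 holds; rule 3 holds; rule 4 holds.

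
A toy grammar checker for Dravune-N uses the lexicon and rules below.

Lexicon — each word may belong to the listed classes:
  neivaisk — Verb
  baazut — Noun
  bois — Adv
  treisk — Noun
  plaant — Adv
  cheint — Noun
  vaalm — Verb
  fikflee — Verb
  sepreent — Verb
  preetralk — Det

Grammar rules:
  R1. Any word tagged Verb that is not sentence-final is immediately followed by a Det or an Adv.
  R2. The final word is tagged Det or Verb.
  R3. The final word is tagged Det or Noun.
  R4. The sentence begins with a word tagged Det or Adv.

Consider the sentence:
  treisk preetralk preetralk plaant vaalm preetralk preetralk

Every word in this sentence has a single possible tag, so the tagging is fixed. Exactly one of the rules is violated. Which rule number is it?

Fixed tagging: Noun Det Det Adv Verb Det Det.
Checking each rule: R1 pass, R2 pass, R3 pass, R4 fail.
Only rule 4 fails.

4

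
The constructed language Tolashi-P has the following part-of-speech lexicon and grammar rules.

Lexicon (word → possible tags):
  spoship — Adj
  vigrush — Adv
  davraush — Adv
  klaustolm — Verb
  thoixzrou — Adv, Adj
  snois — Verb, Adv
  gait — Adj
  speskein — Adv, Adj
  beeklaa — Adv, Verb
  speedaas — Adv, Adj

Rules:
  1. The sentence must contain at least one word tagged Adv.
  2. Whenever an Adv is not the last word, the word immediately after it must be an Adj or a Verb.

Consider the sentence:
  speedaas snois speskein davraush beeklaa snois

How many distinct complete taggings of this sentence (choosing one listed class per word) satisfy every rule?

6

Candidates per position — 1:speedaas {Adv,Adj}; 2:snois {Verb,Adv}; 3:speskein {Adv,Adj}; 4:davraush {Adv}; 5:beeklaa {Adv,Verb}; 6:snois {Verb,Adv}.
There are 32 candidate sequences in total.
Checking each against the rules leaves 6 sequences.
Count = 6.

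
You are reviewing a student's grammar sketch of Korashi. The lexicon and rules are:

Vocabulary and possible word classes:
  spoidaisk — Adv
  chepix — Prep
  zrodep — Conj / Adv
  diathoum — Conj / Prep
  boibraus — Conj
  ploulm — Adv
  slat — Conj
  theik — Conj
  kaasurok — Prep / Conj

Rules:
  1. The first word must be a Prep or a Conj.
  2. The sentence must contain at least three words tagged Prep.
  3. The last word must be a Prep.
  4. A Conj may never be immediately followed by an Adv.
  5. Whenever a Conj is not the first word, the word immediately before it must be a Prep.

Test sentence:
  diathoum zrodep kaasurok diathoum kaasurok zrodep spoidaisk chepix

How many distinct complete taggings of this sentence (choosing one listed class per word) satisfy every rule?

Candidates per position — 1:diathoum {Conj,Prep}; 2:zrodep {Conj,Adv}; 3:kaasurok {Prep,Conj}; 4:diathoum {Conj,Prep}; 5:kaasurok {Prep,Conj}; 6:zrodep {Conj,Adv}; 7:spoidaisk {Adv}; 8:chepix {Prep}.
There are 64 candidate sequences in total.
The sequences that satisfy every rule: Prep Conj Prep Conj Prep Adv Adv Prep; Prep Conj Prep Prep Prep Adv Adv Prep; Prep Adv Prep Conj Prep Adv Adv Prep; Prep Adv Prep Prep Prep Adv Adv Prep.
Count = 4.

4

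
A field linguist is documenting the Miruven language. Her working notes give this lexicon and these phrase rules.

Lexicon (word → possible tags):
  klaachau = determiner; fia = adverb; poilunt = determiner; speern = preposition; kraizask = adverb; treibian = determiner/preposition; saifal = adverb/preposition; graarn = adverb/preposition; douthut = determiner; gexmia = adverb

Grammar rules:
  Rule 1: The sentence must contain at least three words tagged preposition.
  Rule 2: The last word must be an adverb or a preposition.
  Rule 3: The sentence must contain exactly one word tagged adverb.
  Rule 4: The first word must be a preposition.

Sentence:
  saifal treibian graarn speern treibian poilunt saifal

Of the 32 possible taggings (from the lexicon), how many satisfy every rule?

Candidates per position — 1:saifal {adverb,preposition}; 2:treibian {determiner,preposition}; 3:graarn {adverb,preposition}; 4:speern {preposition}; 5:treibian {determiner,preposition}; 6:poilunt {determiner}; 7:saifal {adverb,preposition}.
There are 32 candidate sequences in total.
Checking each against the rules leaves 8 sequences.
Count = 8.

8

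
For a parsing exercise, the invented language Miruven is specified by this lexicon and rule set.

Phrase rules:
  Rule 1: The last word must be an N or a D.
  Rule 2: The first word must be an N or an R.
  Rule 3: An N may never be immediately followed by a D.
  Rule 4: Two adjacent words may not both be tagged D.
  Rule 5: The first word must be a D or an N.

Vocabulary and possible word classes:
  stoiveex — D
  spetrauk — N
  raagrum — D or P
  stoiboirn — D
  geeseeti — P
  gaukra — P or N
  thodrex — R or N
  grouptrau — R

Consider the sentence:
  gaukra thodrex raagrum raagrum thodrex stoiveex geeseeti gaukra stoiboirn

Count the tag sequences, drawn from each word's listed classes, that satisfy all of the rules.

Candidates per position — 1:gaukra {P,N}; 2:thodrex {R,N}; 3:raagrum {D,P}; 4:raagrum {D,P}; 5:thodrex {R,N}; 6:stoiveex {D}; 7:geeseeti {P}; 8:gaukra {P,N}; 9:stoiboirn {D}.
There are 64 candidate sequences in total.
The sequences that satisfy every rule: N R D P R D P P D; N R P D R D P P D; N R P P R D P P D; N N P D R D P P D; N N P P R D P P D.
Count = 5.

5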